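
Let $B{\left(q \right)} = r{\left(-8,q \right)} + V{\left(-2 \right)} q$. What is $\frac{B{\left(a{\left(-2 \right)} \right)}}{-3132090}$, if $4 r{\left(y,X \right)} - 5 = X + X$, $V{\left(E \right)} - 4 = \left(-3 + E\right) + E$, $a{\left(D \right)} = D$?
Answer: $- \frac{5}{2505672} \approx -1.9955 \cdot 10^{-6}$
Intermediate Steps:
$V{\left(E \right)} = 1 + 2 E$ ($V{\left(E \right)} = 4 + \left(\left(-3 + E\right) + E\right) = 4 + \left(-3 + 2 E\right) = 1 + 2 E$)
$r{\left(y,X \right)} = \frac{5}{4} + \frac{X}{2}$ ($r{\left(y,X \right)} = \frac{5}{4} + \frac{X + X}{4} = \frac{5}{4} + \frac{2 X}{4} = \frac{5}{4} + \frac{X}{2}$)
$B{\left(q \right)} = \frac{5}{4} - \frac{5 q}{2}$ ($B{\left(q \right)} = \left(\frac{5}{4} + \frac{q}{2}\right) + \left(1 + 2 \left(-2\right)\right) q = \left(\frac{5}{4} + \frac{q}{2}\right) + \left(1 - 4\right) q = \left(\frac{5}{4} + \frac{q}{2}\right) - 3 q = \frac{5}{4} - \frac{5 q}{2}$)
$\frac{B{\left(a{\left(-2 \right)} \right)}}{-3132090} = \frac{\frac{5}{4} - -5}{-3132090} = \left(\frac{5}{4} + 5\right) \left(- \frac{1}{3132090}\right) = \frac{25}{4} \left(- \frac{1}{3132090}\right) = - \frac{5}{2505672}$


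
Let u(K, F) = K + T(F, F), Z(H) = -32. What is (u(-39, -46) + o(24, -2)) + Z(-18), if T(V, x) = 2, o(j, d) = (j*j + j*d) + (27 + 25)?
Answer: 511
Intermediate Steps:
o(j, d) = 52 + j**2 + d*j (o(j, d) = (j**2 + d*j) + 52 = 52 + j**2 + d*j)
u(K, F) = 2 + K (u(K, F) = K + 2 = 2 + K)
(u(-39, -46) + o(24, -2)) + Z(-18) = ((2 - 39) + (52 + 24**2 - 2*24)) - 32 = (-37 + (52 + 576 - 48)) - 32 = (-37 + 580) - 32 = 543 - 32 = 511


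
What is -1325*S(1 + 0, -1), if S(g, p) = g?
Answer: -1325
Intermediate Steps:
-1325*S(1 + 0, -1) = -1325*(1 + 0) = -1325*1 = -1325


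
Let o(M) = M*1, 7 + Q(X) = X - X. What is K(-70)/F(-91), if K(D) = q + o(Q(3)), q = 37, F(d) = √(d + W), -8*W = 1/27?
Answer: -180*I*√117942/19657 ≈ -3.1448*I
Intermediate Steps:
Q(X) = -7 (Q(X) = -7 + (X - X) = -7 + 0 = -7)
o(M) = M
W = -1/216 (W = -⅛/27 = -⅛*1/27 = -1/216 ≈ -0.0046296)
F(d) = √(-1/216 + d) (F(d) = √(d - 1/216) = √(-1/216 + d))
K(D) = 30 (K(D) = 37 - 7 = 30)
K(-70)/F(-91) = 30/((√(-6 + 1296*(-91))/36)) = 30/((√(-6 - 117936)/36)) = 30/((√(-117942)/36)) = 30/(((I*√117942)/36)) = 30/((I*√117942/36)) = 30*(-6*I*√117942/19657) = -180*I*√117942/19657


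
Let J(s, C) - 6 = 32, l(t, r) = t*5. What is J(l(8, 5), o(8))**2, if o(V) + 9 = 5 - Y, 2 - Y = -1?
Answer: 1444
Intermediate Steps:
Y = 3 (Y = 2 - 1*(-1) = 2 + 1 = 3)
l(t, r) = 5*t
o(V) = -7 (o(V) = -9 + (5 - 1*3) = -9 + (5 - 3) = -9 + 2 = -7)
J(s, C) = 38 (J(s, C) = 6 + 32 = 38)
J(l(8, 5), o(8))**2 = 38**2 = 1444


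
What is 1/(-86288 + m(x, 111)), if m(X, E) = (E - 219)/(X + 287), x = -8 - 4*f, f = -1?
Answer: -283/24419612 ≈ -1.1589e-5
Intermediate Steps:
x = -4 (x = -8 - 4*(-1) = -8 + 4 = -4)
m(X, E) = (-219 + E)/(287 + X)
1/(-86288 + m(x, 111)) = 1/(-86288 + (-219 + 111)/(287 - 4)) = 1/(-86288 - 108/283) = 1/(-24419612/283) = -283/24419612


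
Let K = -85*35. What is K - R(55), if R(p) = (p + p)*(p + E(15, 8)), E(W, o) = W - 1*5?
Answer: -10125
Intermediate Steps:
E(W, o) = -5 + W (E(W, o) = W - 5 = -5 + W)
R(p) = 2*p*(10 + p) (R(p) = (p + p)*(p + (-5 + 15)) = (2*p)*(p + 10) = (2*p)*(10 + p) = 2*p*(10 + p))
K = -2975
K - R(55) = -2975 - 2*55*(10 + 55) = -2975 - 2*55*65 = -2975 - 1*7150 = -2975 - 7150 = -10125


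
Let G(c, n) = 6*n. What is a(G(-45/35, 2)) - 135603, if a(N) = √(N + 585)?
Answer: -135603 + √597 ≈ -1.3558e+5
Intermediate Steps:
a(N) = √(585 + N)
a(G(-45/35, 2)) - 135603 = √(585 + 6*2) - 135603 = √(585 + 12) - 135603 = √597 - 135603 = -135603 + √597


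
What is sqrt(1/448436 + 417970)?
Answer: sqrt(21012903205798389)/224218 ≈ 646.51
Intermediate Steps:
sqrt(1/448436 + 417970) = sqrt(187432794921/448436) = sqrt(21012903205798389)/224218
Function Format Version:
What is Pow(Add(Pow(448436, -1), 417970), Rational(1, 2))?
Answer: Mul(Rational(1, 224218), Pow(21012903205798389, Rational(1, 2))) ≈ 646.51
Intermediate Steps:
Pow(Add(Pow(448436, -1), 417970), Rational(1, 2)) = Pow(Add(Rational(1, 448436), 417970), Rational(1, 2)) = Pow(Rational(187432794921, 448436), Rational(1, 2)) = Mul(Rational(1, 224218), Pow(21012903205798389, Rational(1, 2)))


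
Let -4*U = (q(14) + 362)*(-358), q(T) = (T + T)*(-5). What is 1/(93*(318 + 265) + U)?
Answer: 1/74088 ≈ 1.3497e-5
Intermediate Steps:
q(T) = -10*T (q(T) = (2*T)*(-5) = -10*T)
U = 19869 (U = -(-10*14 + 362)*(-358)/4 = -(-140 + 362)*(-358)/4 = -111*(-358)/2 = -1/4*(-79476) = 19869)
1/(93*(318 + 265) + U) = 1/(93*(318 + 265) + 19869) = 1/(93*583 + 19869) = 1/(54219 + 19869) = 1/74088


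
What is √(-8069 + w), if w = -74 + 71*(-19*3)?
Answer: I*√12190 ≈ 110.41*I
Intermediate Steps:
w = -4121 (w = -74 + 71*(-57) = -74 - 4047 = -4121)
√(-8069 + w) = √(-8069 - 4121) = √(-12190) = I*√12190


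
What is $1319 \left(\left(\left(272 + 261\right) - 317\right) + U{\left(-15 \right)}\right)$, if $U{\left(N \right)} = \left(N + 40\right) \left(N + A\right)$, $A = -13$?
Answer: $-638396$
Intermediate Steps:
$U{\left(N \right)} = \left(-13 + N\right) \left(40 + N\right)$ ($U{\left(N \right)} = \left(N + 40\right) \left(N - 13\right) = \left(40 + N\right) \left(-13 + N\right) = \left(-13 + N\right) \left(40 + N\right)$)
$1319 \left(\left(\left(272 + 261\right) - 317\right) + U{\left(-15 \right)}\right) = 1319 \left(\left(\left(272 + 261\right) - 317\right) + \left(-520 + \left(-15\right)^{2} + 27 \left(-15\right)\right)\right) = 1319 \left(\left(533 - 317\right) - 700\right) = 1319 \left(216 - 700\right) = 1319 \left(-484\right) = -638396$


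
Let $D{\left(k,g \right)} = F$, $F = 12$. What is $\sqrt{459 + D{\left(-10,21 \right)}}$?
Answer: $\sqrt{471} \approx 21.703$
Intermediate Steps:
$D{\left(k,g \right)} = 12$
$\sqrt{459 + D{\left(-10,21 \right)}} = \sqrt{459 + 12} = \sqrt{471}$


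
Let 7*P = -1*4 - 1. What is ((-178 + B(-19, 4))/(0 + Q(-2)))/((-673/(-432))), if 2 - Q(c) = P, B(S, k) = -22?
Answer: -604800/12787 ≈ -47.298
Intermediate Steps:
P = -5/7 (P = (-1*4 - 1)/7 = (-4 - 1)/7 = (⅐)*(-5) = -5/7 ≈ -0.71429)
Q(c) = 19/7 (Q(c) = 2 - 1*(-5/7) = 2 + 5/7 = 19/7)
((-178 + B(-19, 4))/(0 + Q(-2)))/((-673/(-432))) = ((-178 - 22)/(0 + 19/7))/((-673/(-432))) = (-200/19/7)/((-673*(-1/432))) = (-200*7/19)/(673/432) = -1400/19*432/673 = -604800/12787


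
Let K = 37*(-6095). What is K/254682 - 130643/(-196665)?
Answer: -3692828983/16695678510 ≈ -0.22118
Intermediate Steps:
K = -225515
K/254682 - 130643/(-196665) = -225515/254682 - 130643/(-196665) = -225515*1/254682 - 130643*(-1/196665) = -225515/254682 + 130643/196665 = -3692828983/16695678510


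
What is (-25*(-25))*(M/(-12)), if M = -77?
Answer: 48125/12 ≈ 4010.4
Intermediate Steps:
(-25*(-25))*(M/(-12)) = (-25*(-25))*(-77/(-12)) = 625*(-77*(-1/12)) = 625*(77/12) = 48125/12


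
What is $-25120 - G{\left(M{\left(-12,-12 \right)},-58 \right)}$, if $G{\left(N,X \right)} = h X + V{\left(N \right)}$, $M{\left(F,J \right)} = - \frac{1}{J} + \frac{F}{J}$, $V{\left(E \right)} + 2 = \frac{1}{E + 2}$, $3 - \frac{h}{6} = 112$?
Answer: $- \frac{2332862}{37} \approx -63050.0$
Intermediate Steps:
$h = -654$ ($h = 18 - 672 = -654$)
$V{\left(E \right)} = -2 + \frac{1}{2 + E}$ ($V{\left(E \right)} = -2 + \frac{1}{E + 2} = -2 + \frac{1}{2 + E}$)
$G{\left(N,X \right)} = - 654 X + \frac{-3 - 2 N}{2 + N}$
$-25120 - G{\left(M{\left(-12,-12 \right)},-58 \right)} = -25120 - \frac{-3 - 2 \frac{-1 - 12}{-12} - - 37932 \left(2 + \frac{-1 - 12}{-12}\right)}{2 + \frac{-1 - 12}{-12}} = -25120 - \frac{-3 - 2 \left(\left(- \frac{1}{12}\right) \left(-13\right)\right) - - 37932 \left(2 - - \frac{13}{12}\right)}{2 - - \frac{13}{12}} = -25120 - \frac{-3 - \frac{13}{6} - - 37932 \left(2 + \frac{13}{12}\right)}{2 + \frac{13}{12}} = -25120 - \frac{-3 - \frac{13}{6} - \left(-37932\right) \frac{37}{12}}{\frac{37}{12}} = -25120 - \frac{12 \left(-3 - \frac{13}{6} + 116957\right)}{37} = -25120 - \frac{12}{37} \cdot \frac{701711}{6} = -25120 - \frac{1403422}{37} = - \frac{2332862}{37}$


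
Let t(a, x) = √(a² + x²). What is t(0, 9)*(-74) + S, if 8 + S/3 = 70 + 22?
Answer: -414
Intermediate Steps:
S = 252 (S = -24 + 3*(70 + 22) = -24 + 3*92 = -24 + 276 = 252)
t(0, 9)*(-74) + S = √(0² + 9²)*(-74) + 252 = √(0 + 81)*(-74) + 252 = √81*(-74) + 252 = 9*(-74) + 252 = -666 + 252 = -414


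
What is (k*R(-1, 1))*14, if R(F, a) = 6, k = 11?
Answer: 924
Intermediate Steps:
(k*R(-1, 1))*14 = (11*6)*14 = 66*14 = 924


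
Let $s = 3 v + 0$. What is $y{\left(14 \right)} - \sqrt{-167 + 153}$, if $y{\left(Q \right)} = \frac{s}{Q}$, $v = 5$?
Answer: $\frac{15}{14} - i \sqrt{14} \approx 1.0714 - 3.7417 i$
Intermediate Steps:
$s = 15$ ($s = 3 \cdot 5 + 0 = 15 + 0 = 15$)
$y{\left(Q \right)} = \frac{15}{Q}$
$y{\left(14 \right)} - \sqrt{-167 + 153} = \frac{15}{14} - \sqrt{-167 + 153} = 15 \cdot \frac{1}{14} - \sqrt{-14} = \frac{15}{14} - i \sqrt{14}$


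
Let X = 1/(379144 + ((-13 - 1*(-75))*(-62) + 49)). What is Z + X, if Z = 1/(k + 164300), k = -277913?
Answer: -261736/42644525937 ≈ -6.1376e-6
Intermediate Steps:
X = 1/375349 (X = 1/(379144 + ((-13 + 75)*(-62) + 49)) = 1/(379144 + (62*(-62) + 49)) = 1/(379144 + (-3844 + 49)) = 1/(379144 - 3795) = 1/375349 ≈ 2.6642e-6)
Z = -1/113613 (Z = 1/(-277913 + 164300) = 1/(-113613) = -1/113613 ≈ -8.8018e-6)
Z + X = -1/113613 + 1/375349 = -261736/42644525937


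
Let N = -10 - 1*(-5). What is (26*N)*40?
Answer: -5200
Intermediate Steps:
N = -5 (N = -10 + 5 = -5)
(26*N)*40 = (26*(-5))*40 = -130*40 = -5200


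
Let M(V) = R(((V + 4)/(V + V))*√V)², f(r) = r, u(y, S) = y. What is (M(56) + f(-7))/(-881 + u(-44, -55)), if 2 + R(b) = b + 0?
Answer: -183/12950 + 6*√14/1295 ≈ 0.0032046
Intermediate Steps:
R(b) = -2 + b (R(b) = -2 + (b + 0) = -2 + b)
M(V) = (-2 + (4 + V)/(2*√V))² (M(V) = (-2 + ((V + 4)/(V + V))*√V)² = (-2 + ((4 + V)/((2*V)))*√V)² = (-2 + ((4 + V)*(1/(2*V)))*√V)² = (-2 + ((4 + V)/(2*V))*√V)² = (-2 + (4 + V)/(2*√V))²)
(M(56) + f(-7))/(-881 + u(-44, -55)) = ((¼)*(-4 - 1*56 + 4*√56)²/56 - 7)/(-881 - 44) = ((¼)*(1/56)*(-4 - 56 + 4*(2*√14))² - 7)/(-925) = ((¼)*(1/56)*(-4 - 56 + 8*√14)² - 7)*(-1/925) = ((¼)*(1/56)*(-60 + 8*√14)² - 7)*(-1/925) = ((-60 + 8*√14)²/224 - 7)*(-1/925) = (-7 + (-60 + 8*√14)²/224)*(-1/925) = 7/925 - (-60 + 8*√14)²/207200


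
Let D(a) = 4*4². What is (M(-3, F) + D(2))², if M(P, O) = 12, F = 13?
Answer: 5776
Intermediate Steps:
D(a) = 64 (D(a) = 4*16 = 64)
(M(-3, F) + D(2))² = (12 + 64)² = 76² = 5776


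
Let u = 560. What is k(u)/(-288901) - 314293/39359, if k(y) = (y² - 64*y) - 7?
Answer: -101731642320/11370854459 ≈ -8.9467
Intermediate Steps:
k(y) = -7 + y² - 64*y
k(u)/(-288901) - 314293/39359 = (-7 + 560² - 64*560)/(-288901) - 314293/39359 = (-7 + 313600 - 35840)*(-1/288901) - 314293*1/39359 = 277753*(-1/288901) - 314293/39359 = -277753/288901 - 314293/39359 = -101731642320/11370854459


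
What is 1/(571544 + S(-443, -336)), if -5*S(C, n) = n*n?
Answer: 5/2744824 ≈ 1.8216e-6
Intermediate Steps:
S(C, n) = -n²/5 (S(C, n) = -n*n/5 = -n²/5)
1/(571544 + S(-443, -336)) = 1/(571544 - ⅕*(-336)²) = 1/(571544 - ⅕*112896) = 1/(571544 - 112896/5) = 1/(2744824/5) = 5/2744824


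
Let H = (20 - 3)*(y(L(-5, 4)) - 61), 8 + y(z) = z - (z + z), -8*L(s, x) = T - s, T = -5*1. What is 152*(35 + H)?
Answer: -172976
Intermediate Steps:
T = -5
L(s, x) = 5/8 + s/8 (L(s, x) = -(-5 - s)/8 = 5/8 + s/8)
y(z) = -8 - z (y(z) = -8 + (z - (z + z)) = -8 + (z - 2*z) = -8 - z)
H = -1173 (H = (20 - 3)*((-8 - (5/8 + (1/8)*(-5))) - 61) = 17*((-8 - (5/8 - 5/8)) - 61) = 17*((-8 - 1*0) - 61) = 17*((-8 + 0) - 61) = 17*(-8 - 61) = 17*(-69) = -1173)
152*(35 + H) = 152*(35 - 1173) = 152*(-1138) = -172976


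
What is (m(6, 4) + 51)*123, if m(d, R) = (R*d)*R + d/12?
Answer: 36285/2 ≈ 18143.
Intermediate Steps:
m(d, R) = d/12 + d*R² (m(d, R) = d*R² + d*(1/12) = d*R² + d/12 = d/12 + d*R²)
(m(6, 4) + 51)*123 = (6*(1/12 + 4²) + 51)*123 = (6*(1/12 + 16) + 51)*123 = (6*(193/12) + 51)*123 = (193/2 + 51)*123 = (295/2)*123 = 36285/2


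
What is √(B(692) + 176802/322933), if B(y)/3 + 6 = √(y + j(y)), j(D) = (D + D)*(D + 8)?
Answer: √(-1820047804536 + 625714334934*√242373)/322933 ≈ 54.189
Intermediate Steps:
j(D) = 2*D*(8 + D) (j(D) = (2*D)*(8 + D) = 2*D*(8 + D))
B(y) = -18 + 3*√(y + 2*y*(8 + y))
√(B(692) + 176802/322933) = √((-18 + 3*√(692*(17 + 2*692))) + 176802/322933) = √((-18 + 3*√(692*(17 + 1384))) + 176802*(1/322933)) = √((-18 + 3*√(692*1401)) + 176802/322933) = √((-18 + 3*√969492) + 176802/322933) = √((-18 + 3*(2*√242373)) + 176802/322933) = √((-18 + 6*√242373) + 176802/322933) = √(-5635992/322933 + 6*√242373)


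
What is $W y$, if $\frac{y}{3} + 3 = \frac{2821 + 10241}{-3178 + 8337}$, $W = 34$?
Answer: $- \frac{35190}{737} \approx -47.748$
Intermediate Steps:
$y = - \frac{1035}{737}$ ($y = -9 + 3 \frac{2821 + 10241}{-3178 + 8337} = -9 + 3 \cdot \frac{13062}{5159} = -9 + 3 \cdot 13062 \cdot \frac{1}{5159} = -9 + 3 \cdot \frac{1866}{737} = -9 + \frac{5598}{737} = - \frac{1035}{737} \approx -1.4043$)
$W y = 34 \left(- \frac{1035}{737}\right) = - \frac{35190}{737}$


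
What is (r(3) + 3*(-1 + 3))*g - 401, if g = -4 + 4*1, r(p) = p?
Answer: -401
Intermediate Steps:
g = 0 (g = -4 + 4 = 0)
(r(3) + 3*(-1 + 3))*g - 401 = (3 + 3*(-1 + 3))*0 - 401 = (3 + 3*2)*0 - 401 = (3 + 6)*0 - 401 = 9*0 - 401 = 0 - 401 = -401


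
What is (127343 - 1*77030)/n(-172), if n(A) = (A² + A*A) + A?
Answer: 50313/58996 ≈ 0.85282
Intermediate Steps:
n(A) = A + 2*A² (n(A) = (A² + A²) + A = 2*A² + A = A + 2*A²)
(127343 - 1*77030)/n(-172) = (127343 - 1*77030)/((-172*(1 + 2*(-172)))) = (127343 - 77030)/((-172*(1 - 344))) = 50313/((-172*(-343))) = 50313/58996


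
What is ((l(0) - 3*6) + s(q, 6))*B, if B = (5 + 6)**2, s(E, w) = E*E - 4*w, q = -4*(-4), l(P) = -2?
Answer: 25652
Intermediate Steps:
q = 16
s(E, w) = E**2 - 4*w
B = 121 (B = 11**2 = 121)
((l(0) - 3*6) + s(q, 6))*B = ((-2 - 3*6) + (16**2 - 4*6))*121 = ((-2 - 18) + (256 - 24))*121 = (-20 + 232)*121 = 212*121 = 25652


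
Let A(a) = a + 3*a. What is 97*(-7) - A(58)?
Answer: -911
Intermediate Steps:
A(a) = 4*a
97*(-7) - A(58) = 97*(-7) - 4*58 = -679 - 1*232 = -679 - 232 = -911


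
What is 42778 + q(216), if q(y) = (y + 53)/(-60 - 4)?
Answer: 2737523/64 ≈ 42774.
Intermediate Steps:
q(y) = -53/64 - y/64 (q(y) = (53 + y)/(-64) = (53 + y)*(-1/64) = -53/64 - y/64)
42778 + q(216) = 42778 + (-53/64 - 1/64*216) = 42778 + (-53/64 - 27/8) = 42778 - 269/64 = 2737523/64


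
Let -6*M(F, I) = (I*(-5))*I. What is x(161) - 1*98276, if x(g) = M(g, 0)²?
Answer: -98276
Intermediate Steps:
M(F, I) = 5*I²/6 (M(F, I) = -I*(-5)*I/6 = -(-5*I)*I/6 = -(-5)*I²/6 = 5*I²/6)
x(g) = 0 (x(g) = ((⅚)*0²)² = ((⅚)*0)² = 0² = 0)
x(161) - 1*98276 = 0 - 1*98276 = 0 - 98276 = -98276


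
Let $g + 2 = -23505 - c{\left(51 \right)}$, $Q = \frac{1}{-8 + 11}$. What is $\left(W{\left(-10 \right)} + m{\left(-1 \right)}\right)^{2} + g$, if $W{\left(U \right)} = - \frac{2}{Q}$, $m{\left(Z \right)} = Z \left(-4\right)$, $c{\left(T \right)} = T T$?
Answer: $-26104$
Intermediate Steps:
$c{\left(T \right)} = T^{2}$
$Q = \frac{1}{3} \approx 0.33333$
$m{\left(Z \right)} = - 4 Z$
$W{\left(U \right)} = -6$ ($W{\left(U \right)} = - 2 \frac{1}{\frac{1}{3}} = \left(-2\right) 3 = -6$)
$g = -26108$ ($g = -2 - 26106 = -26108$)
$\left(W{\left(-10 \right)} + m{\left(-1 \right)}\right)^{2} + g = \left(-6 - -4\right)^{2} - 26108 = \left(-6 + 4\right)^{2} - 26108 = \left(-2\right)^{2} - 26108 = 4 - 26108 = -26104$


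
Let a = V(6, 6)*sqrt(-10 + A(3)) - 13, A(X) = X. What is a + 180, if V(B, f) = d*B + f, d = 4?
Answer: 167 + 30*I*sqrt(7) ≈ 167.0 + 79.373*I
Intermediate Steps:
V(B, f) = f + 4*B (V(B, f) = 4*B + f = f + 4*B)
a = -13 + 30*I*sqrt(7) (a = (6 + 4*6)*sqrt(-10 + 3) - 13 = (6 + 24)*sqrt(-7) - 13 = 30*(I*sqrt(7)) - 13 = 30*I*sqrt(7) - 13 = -13 + 30*I*sqrt(7) ≈ -13.0 + 79.373*I)
a + 180 = (-13 + 30*I*sqrt(7)) + 180 = 167 + 30*I*sqrt(7)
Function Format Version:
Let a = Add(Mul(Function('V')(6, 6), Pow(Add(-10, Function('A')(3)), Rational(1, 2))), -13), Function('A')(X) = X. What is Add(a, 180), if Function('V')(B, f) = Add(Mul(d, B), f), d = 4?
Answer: Add(167, Mul(30, I, Pow(7, Rational(1, 2)))) ≈ Add(167.00, Mul(79.373, I))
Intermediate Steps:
Function('V')(B, f) = Add(f, Mul(4, B)) (Function('V')(B, f) = Add(Mul(4, B), f) = Add(f, Mul(4, B)))
a = Add(-13, Mul(30, I, Pow(7, Rational(1, 2)))) (a = Add(Mul(Add(6, Mul(4, 6)), Pow(Add(-10, 3), Rational(1, 2))), -13) = Add(Mul(Add(6, 24), Pow(-7, Rational(1, 2))), -13) = Add(Mul(30, Mul(I, Pow(7, Rational(1, 2)))), -13) = Add(Mul(30, I, Pow(7, Rational(1, 2))), -13) = Add(-13, Mul(30, I, Pow(7, Rational(1, 2)))) ≈ Add(-13.000, Mul(79.373, I)))
Add(a, 180) = Add(Add(-13, Mul(30, I, Pow(7, Rational(1, 2)))), 180) = Add(167, Mul(30, I, Pow(7, Rational(1, 2))))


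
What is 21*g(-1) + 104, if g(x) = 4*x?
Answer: 20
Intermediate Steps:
21*g(-1) + 104 = 21*(4*(-1)) + 104 = 21*(-4) + 104 = -84 + 104 = 20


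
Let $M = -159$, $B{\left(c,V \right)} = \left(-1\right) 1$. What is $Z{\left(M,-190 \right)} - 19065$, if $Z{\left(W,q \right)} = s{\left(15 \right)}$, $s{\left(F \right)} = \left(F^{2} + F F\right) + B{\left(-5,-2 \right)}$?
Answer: $-18616$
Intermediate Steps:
$B{\left(c,V \right)} = -1$
$s{\left(F \right)} = -1 + 2 F^{2}$ ($s{\left(F \right)} = \left(F^{2} + F F\right) - 1 = \left(F^{2} + F^{2}\right) - 1 = 2 F^{2} - 1 = -1 + 2 F^{2}$)
$Z{\left(W,q \right)} = 449$ ($Z{\left(W,q \right)} = -1 + 2 \cdot 15^{2} = -1 + 2 \cdot 225 = -1 + 450 = 449$)
$Z{\left(M,-190 \right)} - 19065 = 449 - 19065 = -18616$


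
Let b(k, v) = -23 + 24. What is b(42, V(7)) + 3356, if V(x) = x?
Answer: 3357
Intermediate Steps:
b(k, v) = 1
b(42, V(7)) + 3356 = 1 + 3356 = 3357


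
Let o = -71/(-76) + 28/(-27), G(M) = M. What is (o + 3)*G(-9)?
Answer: -5945/228 ≈ -26.075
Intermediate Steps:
o = -211/2052 (o = -71*(-1/76) + 28*(-1/27) = 71/76 - 28/27 = -211/2052 ≈ -0.10283)
(o + 3)*G(-9) = (-211/2052 + 3)*(-9) = (5945/2052)*(-9) = -5945/228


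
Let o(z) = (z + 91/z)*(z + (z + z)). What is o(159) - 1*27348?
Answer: 48768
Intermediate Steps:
o(z) = 3*z*(z + 91/z) (o(z) = (z + 91/z)*(z + 2*z) = (z + 91/z)*(3*z) = 3*z*(z + 91/z))
o(159) - 1*27348 = (273 + 3*159²) - 1*27348 = (273 + 3*25281) - 27348 = (273 + 75843) - 27348 = 76116 - 27348 = 48768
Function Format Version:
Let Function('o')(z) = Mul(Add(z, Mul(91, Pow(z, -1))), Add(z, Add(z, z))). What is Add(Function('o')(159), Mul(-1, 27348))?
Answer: 48768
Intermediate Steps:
Function('o')(z) = Mul(3, z, Add(z, Mul(91, Pow(z, -1)))) (Function('o')(z) = Mul(Add(z, Mul(91, Pow(z, -1))), Add(z, Mul(2, z))) = Mul(Add(z, Mul(91, Pow(z, -1))), Mul(3, z)) = Mul(3, z, Add(z, Mul(91, Pow(z, -1)))))
Add(Function('o')(159), Mul(-1, 27348)) = Add(Add(273, Mul(3, Pow(159, 2))), Mul(-1, 27348)) = Add(Add(273, Mul(3, 25281)), -27348) = Add(Add(273, 75843), -27348) = Add(76116, -27348) = 48768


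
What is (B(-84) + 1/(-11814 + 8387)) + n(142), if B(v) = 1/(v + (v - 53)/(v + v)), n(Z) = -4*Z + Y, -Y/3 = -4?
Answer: -26628722411/47892325 ≈ -556.01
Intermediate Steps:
Y = 12 (Y = -3*(-4) = 12)
n(Z) = 12 - 4*Z (n(Z) = -4*Z + 12 = 12 - 4*Z)
B(v) = 1/(v + (-53 + v)/(2*v)) (B(v) = 1/(v + (-53 + v)/((2*v))) = 1/(v + (-53 + v)*(1/(2*v))) = 1/(v + (-53 + v)/(2*v)))
(B(-84) + 1/(-11814 + 8387)) + n(142) = (2*(-84)/(-53 - 84 + 2*(-84)²) + 1/(-11814 + 8387)) + (12 - 4*142) = (2*(-84)/(-53 - 84 + 2*7056) + 1/(-3427)) + (12 - 568) = (2*(-84)/(-53 - 84 + 14112) - 1/3427) - 556 = (2*(-84)/13975 - 1/3427) - 556 = (2*(-84)*(1/13975) - 1/3427) - 556 = (-168/13975 - 1/3427) - 556 = -589711/47892325 - 556 = -26628722411/47892325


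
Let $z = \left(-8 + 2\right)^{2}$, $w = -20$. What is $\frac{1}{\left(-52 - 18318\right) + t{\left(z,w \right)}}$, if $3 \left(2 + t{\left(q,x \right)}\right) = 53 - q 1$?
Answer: $- \frac{3}{55099} \approx -5.4447 \cdot 10^{-5}$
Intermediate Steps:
$z = 36$ ($z = \left(-6\right)^{2} = 36$)
$t{\left(q,x \right)} = \frac{47}{3} - \frac{q}{3}$ ($t{\left(q,x \right)} = -2 + \frac{53 - q 1}{3} = -2 + \frac{53 - q}{3} = -2 - \left(- \frac{53}{3} + \frac{q}{3}\right) = \frac{47}{3} - \frac{q}{3}$)
$\frac{1}{\left(-52 - 18318\right) + t{\left(z,w \right)}} = \frac{1}{\left(-52 - 18318\right) + \left(\frac{47}{3} - 12\right)} = \frac{1}{-18370 + \frac{11}{3}} = \frac{1}{- \frac{55099}{3}} = - \frac{3}{55099}$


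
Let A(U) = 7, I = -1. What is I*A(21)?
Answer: -7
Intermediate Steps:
I*A(21) = -1*7 = -7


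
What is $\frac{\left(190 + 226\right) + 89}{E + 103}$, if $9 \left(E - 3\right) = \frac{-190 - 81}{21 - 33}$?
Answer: $\frac{54540}{11719} \approx 4.654$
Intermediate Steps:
$E = \frac{595}{108}$ ($E = 3 + \frac{\left(-190 - 81\right) \frac{1}{21 - 33}}{9} = 3 + \frac{\left(-271\right) \frac{1}{-12}}{9} = 3 + \frac{\left(-271\right) \left(- \frac{1}{12}\right)}{9} = 3 + \frac{1}{9} \cdot \frac{271}{12} = 3 + \frac{271}{108} = \frac{595}{108} \approx 5.5093$)
$\frac{\left(190 + 226\right) + 89}{E + 103} = \frac{\left(190 + 226\right) + 89}{\frac{595}{108} + 103} = \frac{416 + 89}{\frac{11719}{108}} = 505 \cdot \frac{108}{11719} = \frac{54540}{11719}$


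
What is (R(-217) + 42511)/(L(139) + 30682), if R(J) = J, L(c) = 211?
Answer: 42294/30893 ≈ 1.3690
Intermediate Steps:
(R(-217) + 42511)/(L(139) + 30682) = (-217 + 42511)/(211 + 30682) = 42294/30893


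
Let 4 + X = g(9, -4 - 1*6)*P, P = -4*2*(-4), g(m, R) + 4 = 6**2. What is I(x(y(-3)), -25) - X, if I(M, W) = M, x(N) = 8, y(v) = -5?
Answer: -1012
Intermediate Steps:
g(m, R) = 32 (g(m, R) = -4 + 6**2 = -4 + 36 = 32)
P = 32 (P = -8*(-4) = 32)
X = 1020 (X = -4 + 32*32 = -4 + 1024 = 1020)
I(x(y(-3)), -25) - X = 8 - 1*1020 = 8 - 1020 = -1012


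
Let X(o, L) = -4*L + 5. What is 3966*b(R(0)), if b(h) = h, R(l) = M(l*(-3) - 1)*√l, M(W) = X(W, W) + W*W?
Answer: 0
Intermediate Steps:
X(o, L) = 5 - 4*L
M(W) = 5 + W² - 4*W (M(W) = (5 - 4*W) + W*W = (5 - 4*W) + W² = 5 + W² - 4*W)
R(l) = √l*(9 + (-1 - 3*l)² + 12*l) (R(l) = (5 + (l*(-3) - 1)² - 4*(l*(-3) - 1))*√l = (5 + (-3*l - 1)² - 4*(-3*l - 1))*√l = (5 + (-1 - 3*l)² - 4*(-1 - 3*l))*√l = (5 + (-1 - 3*l)² + (4 + 12*l))*√l = (9 + (-1 - 3*l)² + 12*l)*√l = √l*(9 + (-1 - 3*l)² + 12*l))
3966*b(R(0)) = 3966*(√0*(10 + 9*0² + 18*0)) = 3966*(0*(10 + 9*0 + 0)) = 3966*(0*(10 + 0 + 0)) = 3966*(0*10) = 3966*0 = 0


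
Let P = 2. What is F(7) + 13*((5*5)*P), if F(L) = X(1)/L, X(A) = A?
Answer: 4551/7 ≈ 650.14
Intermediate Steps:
F(L) = 1/L
F(7) + 13*((5*5)*P) = 1/7 + 13*((5*5)*2) = ⅐ + 13*(25*2) = ⅐ + 13*50 = ⅐ + 650 = 4551/7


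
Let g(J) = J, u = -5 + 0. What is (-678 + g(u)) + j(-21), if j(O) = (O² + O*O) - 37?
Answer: 162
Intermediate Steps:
u = -5
j(O) = -37 + 2*O² (j(O) = (O² + O²) - 37 = 2*O² - 37 = -37 + 2*O²)
(-678 + g(u)) + j(-21) = (-678 - 5) + (-37 + 2*(-21)²) = -683 + (-37 + 2*441) = -683 + (-37 + 882) = -683 + 845 = 162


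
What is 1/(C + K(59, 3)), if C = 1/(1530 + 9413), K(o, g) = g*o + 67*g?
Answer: 10943/4136455 ≈ 0.0026455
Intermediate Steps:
K(o, g) = 67*g + g*o
C = 1/10943 ≈ 9.1383e-5
1/(C + K(59, 3)) = 1/(1/10943 + 3*(67 + 59)) = 1/(1/10943 + 3*126) = 1/(1/10943 + 378) = 1/(4136455/10943) = 10943/4136455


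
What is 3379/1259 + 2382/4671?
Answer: 6260749/1960263 ≈ 3.1938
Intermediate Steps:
3379/1259 + 2382/4671 = 3379*(1/1259) + 2382*(1/4671) = 3379/1259 + 794/1557 = 6260749/1960263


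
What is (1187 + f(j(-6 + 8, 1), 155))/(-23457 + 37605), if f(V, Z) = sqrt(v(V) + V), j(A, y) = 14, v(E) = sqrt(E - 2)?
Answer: 1187/14148 + sqrt(14 + 2*sqrt(3))/14148 ≈ 0.084194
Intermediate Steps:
v(E) = sqrt(-2 + E)
f(V, Z) = sqrt(V + sqrt(-2 + V)) (f(V, Z) = sqrt(sqrt(-2 + V) + V) = sqrt(V + sqrt(-2 + V)))
(1187 + f(j(-6 + 8, 1), 155))/(-23457 + 37605) = (1187 + sqrt(14 + sqrt(-2 + 14)))/(-23457 + 37605) = (1187 + sqrt(14 + sqrt(12)))/14148 = (1187 + sqrt(14 + 2*sqrt(3)))*(1/14148) = 1187/14148 + sqrt(14 + 2*sqrt(3))/14148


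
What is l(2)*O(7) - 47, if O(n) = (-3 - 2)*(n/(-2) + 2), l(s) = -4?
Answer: -77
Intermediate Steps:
O(n) = -10 + 5*n/2 (O(n) = -5*(n*(-1/2) + 2) = -5*(-n/2 + 2) = -5*(2 - n/2) = -10 + 5*n/2)
l(2)*O(7) - 47 = -4*(-10 + (5/2)*7) - 47 = -4*(-10 + 35/2) - 47 = -4*15/2 - 47 = -30 - 47 = -77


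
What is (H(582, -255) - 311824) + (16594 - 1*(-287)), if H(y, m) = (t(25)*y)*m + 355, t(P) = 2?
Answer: -591408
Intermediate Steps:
H(y, m) = 355 + 2*m*y (H(y, m) = (2*y)*m + 355 = 2*m*y + 355 = 355 + 2*m*y)
(H(582, -255) - 311824) + (16594 - 1*(-287)) = ((355 + 2*(-255)*582) - 311824) + (16594 - 1*(-287)) = ((355 - 296820) - 311824) + (16594 + 287) = (-296465 - 311824) + 16881 = -608289 + 16881 = -591408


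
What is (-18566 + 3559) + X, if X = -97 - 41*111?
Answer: -19655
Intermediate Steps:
X = -4648 (X = -97 - 4551 = -4648)
(-18566 + 3559) + X = (-18566 + 3559) - 4648 = -15007 - 4648 = -19655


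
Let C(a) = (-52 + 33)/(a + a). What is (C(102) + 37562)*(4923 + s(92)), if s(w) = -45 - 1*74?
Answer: 9202817429/51 ≈ 1.8045e+8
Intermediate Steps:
s(w) = -119 (s(w) = -45 - 74 = -119)
C(a) = -19/(2*a) (C(a) = -19*1/(2*a) = -19/(2*a))
(C(102) + 37562)*(4923 + s(92)) = (-19/2/102 + 37562)*(4923 - 119) = (-19/2*1/102 + 37562)*4804 = (-19/204 + 37562)*4804 = (7662629/204)*4804 = 9202817429/51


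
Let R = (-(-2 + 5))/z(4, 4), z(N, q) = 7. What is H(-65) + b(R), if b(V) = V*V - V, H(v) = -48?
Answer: -2322/49 ≈ -47.388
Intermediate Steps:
R = -3/7 (R = -(-2 + 5)/7 = -1*3*(1/7) = -3*1/7 = -3/7 ≈ -0.42857)
b(V) = V**2 - V
H(-65) + b(R) = -48 - 3*(-1 - 3/7)/7 = -48 - 3/7*(-10/7) = -48 + 30/49 = -2322/49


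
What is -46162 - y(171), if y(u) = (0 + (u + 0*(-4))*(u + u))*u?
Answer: -10046584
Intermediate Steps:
y(u) = 2*u³ (y(u) = (0 + (u + 0)*(2*u))*u = (0 + u*(2*u))*u = (0 + 2*u²)*u = (2*u²)*u = 2*u³)
-46162 - y(171) = -46162 - 2*171³ = -46162 - 2*5000211 = -46162 - 1*10000422 = -46162 - 10000422 = -10046584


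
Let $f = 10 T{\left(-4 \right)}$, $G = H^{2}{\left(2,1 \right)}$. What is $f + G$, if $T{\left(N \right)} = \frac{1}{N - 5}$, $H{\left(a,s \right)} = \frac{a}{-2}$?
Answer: $- \frac{1}{9} \approx -0.11111$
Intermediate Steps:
$H{\left(a,s \right)} = - \frac{a}{2}$ ($H{\left(a,s \right)} = a \left(- \frac{1}{2}\right) = - \frac{a}{2}$)
$G = 1$ ($G = \left(\left(- \frac{1}{2}\right) 2\right)^{2} = \left(-1\right)^{2} = 1$)
$T{\left(N \right)} = \frac{1}{-5 + N}$
$f = - \frac{10}{9}$ ($f = \frac{10}{-5 - 4} = \frac{10}{-9} = 10 \left(- \frac{1}{9}\right) = - \frac{10}{9} \approx -1.1111$)
$f + G = - \frac{10}{9} + 1 = - \frac{1}{9}$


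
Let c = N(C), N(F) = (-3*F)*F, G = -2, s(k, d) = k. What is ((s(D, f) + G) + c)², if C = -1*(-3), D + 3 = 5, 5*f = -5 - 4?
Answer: 729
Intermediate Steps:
f = -9/5 (f = (-5 - 4)/5 = (⅕)*(-9) = -9/5 ≈ -1.8000)
D = 2 (D = -3 + 5 = 2)
C = 3
N(F) = -3*F²
c = -27 (c = -3*3² = -3*9 = -27)
((s(D, f) + G) + c)² = ((2 - 2) - 27)² = (0 - 27)² = (-27)² = 729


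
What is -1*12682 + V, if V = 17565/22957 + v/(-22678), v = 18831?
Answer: -6602522169169/520618846 ≈ -12682.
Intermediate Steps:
V = -33964197/520618846 (V = 17565/22957 + 18831/(-22678) = 17565*(1/22957) + 18831*(-1/22678) = 17565/22957 - 18831/22678 = -33964197/520618846 ≈ -0.065238)
-1*12682 + V = -1*12682 - 33964197/520618846 = -12682 - 33964197/520618846 = -6602522169169/520618846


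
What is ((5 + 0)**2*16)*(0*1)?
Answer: 0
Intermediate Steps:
((5 + 0)**2*16)*(0*1) = (5**2*16)*0 = (25*16)*0 = 400*0 = 0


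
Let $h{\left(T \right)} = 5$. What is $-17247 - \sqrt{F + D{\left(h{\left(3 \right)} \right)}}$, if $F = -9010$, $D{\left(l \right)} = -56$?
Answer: $-17247 - i \sqrt{9066} \approx -17247.0 - 95.216 i$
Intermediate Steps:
$-17247 - \sqrt{F + D{\left(h{\left(3 \right)} \right)}} = -17247 - \sqrt{-9010 - 56} = -17247 - \sqrt{-9066} = -17247 - i \sqrt{9066}$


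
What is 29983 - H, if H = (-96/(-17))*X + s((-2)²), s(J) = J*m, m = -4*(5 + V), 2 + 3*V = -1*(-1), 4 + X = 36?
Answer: 1523725/51 ≈ 29877.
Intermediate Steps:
X = 32 (X = -4 + 36 = 32)
V = -⅓ (V = -⅔ + (-1*(-1))/3 = -⅔ + (⅓)*1 = -⅔ + ⅓ = -⅓ ≈ -0.33333)
m = -56/3 (m = -4*(5 - ⅓) = -4*14/3 = -56/3 ≈ -18.667)
s(J) = -56*J/3 (s(J) = J*(-56/3) = -56*J/3)
H = 5408/51 (H = -96/(-17)*32 - 56/3*(-2)² = -96*(-1/17)*32 - 56/3*4 = (96/17)*32 - 224/3 = 3072/17 - 224/3 = 5408/51 ≈ 106.04)
29983 - H = 29983 - 1*5408/51 = 29983 - 5408/51 = 1523725/51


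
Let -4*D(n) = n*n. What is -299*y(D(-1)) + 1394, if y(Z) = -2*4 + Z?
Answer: 15443/4 ≈ 3860.8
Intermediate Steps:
D(n) = -n**2/4 (D(n) = -n*n/4 = -n**2/4)
y(Z) = -8 + Z
-299*y(D(-1)) + 1394 = -299*(-8 - 1/4*(-1)**2) + 1394 = -299*(-8 - 1/4*1) + 1394 = -299*(-8 - 1/4) + 1394 = -299*(-33/4) + 1394 = 9867/4 + 1394 = 15443/4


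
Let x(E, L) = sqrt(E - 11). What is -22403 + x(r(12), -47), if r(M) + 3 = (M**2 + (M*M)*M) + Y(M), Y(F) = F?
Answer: -22403 + sqrt(1870) ≈ -22360.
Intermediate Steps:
r(M) = -3 + M + M**2 + M**3 (r(M) = -3 + ((M**2 + (M*M)*M) + M) = -3 + ((M**2 + M**2*M) + M) = -3 + ((M**2 + M**3) + M) = -3 + (M + M**2 + M**3) = -3 + M + M**2 + M**3)
x(E, L) = sqrt(-11 + E)
-22403 + x(r(12), -47) = -22403 + sqrt(-11 + (-3 + 12 + 12**2 + 12**3)) = -22403 + sqrt(-11 + (-3 + 12 + 144 + 1728)) = -22403 + sqrt(-11 + 1881) = -22403 + sqrt(1870)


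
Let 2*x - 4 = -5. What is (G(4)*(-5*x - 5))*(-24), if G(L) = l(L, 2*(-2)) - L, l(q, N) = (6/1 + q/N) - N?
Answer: 300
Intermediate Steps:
x = -½ (x = 2 + (½)*(-5) = 2 - 5/2 = -½ ≈ -0.50000)
l(q, N) = 6 - N + q/N (l(q, N) = (6*1 + q/N) - N = (6 + q/N) - N = 6 - N + q/N)
G(L) = 10 - 5*L/4 (G(L) = (6 - 2*(-2) + L/((2*(-2)))) - L = (6 - 1*(-4) + L/(-4)) - L = (6 + 4 + L*(-¼)) - L = (6 + 4 - L/4) - L = (10 - L/4) - L = 10 - 5*L/4)
(G(4)*(-5*x - 5))*(-24) = ((10 - 5/4*4)*(-5*(-½) - 5))*(-24) = ((10 - 5)*(5/2 - 5))*(-24) = (5*(-5/2))*(-24) = -25/2*(-24) = 300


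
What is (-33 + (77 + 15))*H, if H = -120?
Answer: -7080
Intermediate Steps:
(-33 + (77 + 15))*H = (-33 + (77 + 15))*(-120) = (-33 + 92)*(-120) = 59*(-120) = -7080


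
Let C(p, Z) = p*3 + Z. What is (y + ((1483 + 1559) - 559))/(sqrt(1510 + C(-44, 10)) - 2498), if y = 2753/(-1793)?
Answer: -2778566617/2796459622 - 2224633*sqrt(347)/2796459622 ≈ -1.0084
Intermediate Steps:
y = -2753/1793 (y = 2753*(-1/1793) = -2753/1793 ≈ -1.5354)
C(p, Z) = Z + 3*p (C(p, Z) = 3*p + Z = Z + 3*p)
(y + ((1483 + 1559) - 559))/(sqrt(1510 + C(-44, 10)) - 2498) = (-2753/1793 + ((1483 + 1559) - 559))/(sqrt(1510 + (10 + 3*(-44))) - 2498) = (-2753/1793 + (3042 - 559))/(sqrt(1510 + (10 - 132)) - 2498) = (-2753/1793 + 2483)/(sqrt(1510 - 122) - 2498) = 4449266/(1793*(sqrt(1388) - 2498)) = 4449266/(1793*(2*sqrt(347) - 2498)) = 4449266/(1793*(-2498 + 2*sqrt(347)))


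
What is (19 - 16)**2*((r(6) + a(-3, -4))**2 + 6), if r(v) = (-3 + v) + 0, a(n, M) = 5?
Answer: 630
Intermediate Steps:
r(v) = -3 + v
(19 - 16)**2*((r(6) + a(-3, -4))**2 + 6) = (19 - 16)**2*(((-3 + 6) + 5)**2 + 6) = 3**2*((3 + 5)**2 + 6) = 9*(8**2 + 6) = 9*(64 + 6) = 9*70 = 630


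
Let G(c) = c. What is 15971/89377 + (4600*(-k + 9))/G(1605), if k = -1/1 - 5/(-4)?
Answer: 724611541/28690017 ≈ 25.257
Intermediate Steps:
k = ¼ (k = -1*1 - 5*(-¼) = -1 + 5/4 = ¼ ≈ 0.25000)
15971/89377 + (4600*(-k + 9))/G(1605) = 15971/89377 + (4600*(-1*¼ + 9))/1605 = 15971*(1/89377) + (4600*(-¼ + 9))*(1/1605) = 15971/89377 + (4600*(35/4))*(1/1605) = 15971/89377 + 40250*(1/1605) = 15971/89377 + 8050/321 = 724611541/28690017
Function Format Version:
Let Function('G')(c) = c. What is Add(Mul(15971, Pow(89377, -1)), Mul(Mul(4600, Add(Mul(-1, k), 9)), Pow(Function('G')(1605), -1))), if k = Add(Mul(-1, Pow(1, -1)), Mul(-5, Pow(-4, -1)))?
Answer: Rational(724611541, 28690017) ≈ 25.257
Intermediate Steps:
k = Rational(1, 4) (k = Add(Mul(-1, 1), Mul(-5, Rational(-1, 4))) = Add(-1, Rational(5, 4)) = Rational(1, 4) ≈ 0.25000)
Add(Mul(15971, Pow(89377, -1)), Mul(Mul(4600, Add(Mul(-1, k), 9)), Pow(Function('G')(1605), -1))) = Add(Mul(15971, Pow(89377, -1)), Mul(Mul(4600, Add(Mul(-1, Rational(1, 4)), 9)), Pow(1605, -1))) = Add(Mul(15971, Rational(1, 89377)), Mul(Mul(4600, Add(Rational(-1, 4), 9)), Rational(1, 1605))) = Add(Rational(15971, 89377), Mul(Mul(4600, Rational(35, 4)), Rational(1, 1605))) = Add(Rational(15971, 89377), Mul(40250, Rational(1, 1605))) = Add(Rational(15971, 89377), Rational(8050, 321)) = Rational(724611541, 28690017)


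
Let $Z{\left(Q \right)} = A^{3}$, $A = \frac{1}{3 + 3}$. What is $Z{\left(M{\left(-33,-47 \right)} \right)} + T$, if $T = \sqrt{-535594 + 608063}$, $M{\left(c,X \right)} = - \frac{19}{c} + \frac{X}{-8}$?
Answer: $\frac{1}{216} + \sqrt{72469} \approx 269.21$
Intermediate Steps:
$A = \frac{1}{6} \approx 0.16667$
$M{\left(c,X \right)} = - \frac{19}{c} - \frac{X}{8}$ ($M{\left(c,X \right)} = - \frac{19}{c} + X \left(- \frac{1}{8}\right) = - \frac{19}{c} - \frac{X}{8}$)
$Z{\left(Q \right)} = \frac{1}{216}$ ($Z{\left(Q \right)} = \left(\frac{1}{6}\right)^{3} = \frac{1}{216}$)
$T = \sqrt{72469} \approx 269.2$
$Z{\left(M{\left(-33,-47 \right)} \right)} + T = \frac{1}{216} + \sqrt{72469}$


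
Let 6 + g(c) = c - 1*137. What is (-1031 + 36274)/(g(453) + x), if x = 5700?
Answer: 35243/6010 ≈ 5.8641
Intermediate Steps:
g(c) = -143 + c (g(c) = -6 + (c - 1*137) = -6 + (c - 137) = -6 + (-137 + c) = -143 + c)
(-1031 + 36274)/(g(453) + x) = (-1031 + 36274)/((-143 + 453) + 5700) = 35243/(310 + 5700) = 35243/6010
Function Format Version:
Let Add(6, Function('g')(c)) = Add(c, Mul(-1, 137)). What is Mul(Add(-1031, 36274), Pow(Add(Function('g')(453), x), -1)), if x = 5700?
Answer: Rational(35243, 6010) ≈ 5.8641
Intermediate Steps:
Function('g')(c) = Add(-143, c) (Function('g')(c) = Add(-6, Add(c, Mul(-1, 137))) = Add(-6, Add(c, -137)) = Add(-6, Add(-137, c)) = Add(-143, c))
Mul(Add(-1031, 36274), Pow(Add(Function('g')(453), x), -1)) = Mul(Add(-1031, 36274), Pow(Add(Add(-143, 453), 5700), -1)) = Mul(35243, Pow(Add(310, 5700), -1)) = Mul(35243, Pow(6010, -1)) = Mul(35243, Rational(1, 6010)) = Rational(35243, 6010)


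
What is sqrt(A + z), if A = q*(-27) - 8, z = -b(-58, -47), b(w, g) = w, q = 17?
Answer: I*sqrt(409) ≈ 20.224*I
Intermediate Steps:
z = 58 (z = -1*(-58) = 58)
A = -467 (A = 17*(-27) - 8 = -459 - 8 = -467)
sqrt(A + z) = sqrt(-467 + 58) = sqrt(-409) = I*sqrt(409)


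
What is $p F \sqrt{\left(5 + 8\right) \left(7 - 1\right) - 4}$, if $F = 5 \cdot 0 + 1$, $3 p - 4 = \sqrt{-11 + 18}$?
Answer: $\frac{\sqrt{74} \left(4 + \sqrt{7}\right)}{3} \approx 19.056$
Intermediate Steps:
$p = \frac{4}{3} + \frac{\sqrt{7}}{3}$ ($p = \frac{4}{3} + \frac{\sqrt{-11 + 18}}{3} = \frac{4}{3} + \frac{\sqrt{7}}{3} \approx 2.2153$)
$F = 1$ ($F = 0 + 1 = 1$)
$p F \sqrt{\left(5 + 8\right) \left(7 - 1\right) - 4} = \left(\frac{4}{3} + \frac{\sqrt{7}}{3}\right) 1 \sqrt{\left(5 + 8\right) \left(7 - 1\right) - 4} = \left(\frac{4}{3} + \frac{\sqrt{7}}{3}\right) \sqrt{13 \cdot 6 - 4} = \left(\frac{4}{3} + \frac{\sqrt{7}}{3}\right) \sqrt{78 - 4} = \left(\frac{4}{3} + \frac{\sqrt{7}}{3}\right) \sqrt{74} = \sqrt{74} \left(\frac{4}{3} + \frac{\sqrt{7}}{3}\right)$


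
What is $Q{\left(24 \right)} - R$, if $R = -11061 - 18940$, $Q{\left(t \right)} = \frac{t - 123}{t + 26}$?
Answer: $\frac{1499951}{50} \approx 29999.0$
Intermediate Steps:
$Q{\left(t \right)} = \frac{-123 + t}{26 + t}$
$R = -30001$ ($R = -11061 - 18940 = -30001$)
$Q{\left(24 \right)} - R = \frac{-123 + 24}{26 + 24} - -30001 = \frac{1}{50} \left(-99\right) + 30001 = - \frac{99}{50} + 30001 = \frac{1499951}{50}$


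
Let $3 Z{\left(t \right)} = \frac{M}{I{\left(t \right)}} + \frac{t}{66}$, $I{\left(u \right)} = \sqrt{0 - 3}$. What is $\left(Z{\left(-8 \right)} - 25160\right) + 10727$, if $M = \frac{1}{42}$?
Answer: $- \frac{1428871}{99} - \frac{i \sqrt{3}}{378} \approx -14433.0 - 0.0045821 i$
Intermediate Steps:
$M = \frac{1}{42} \approx 0.02381$
$I{\left(u \right)} = i \sqrt{3}$ ($I{\left(u \right)} = \sqrt{-3} = i \sqrt{3}$)
$Z{\left(t \right)} = \frac{t}{198} - \frac{i \sqrt{3}}{378}$ ($Z{\left(t \right)} = \frac{\frac{1}{42 i \sqrt{3}} + \frac{t}{66}}{3} = \frac{\frac{\left(- \frac{1}{3}\right) i \sqrt{3}}{42} + t \frac{1}{66}}{3} = \frac{- \frac{i \sqrt{3}}{126} + \frac{t}{66}}{3} = \frac{\frac{t}{66} - \frac{i \sqrt{3}}{126}}{3} = \frac{t}{198} - \frac{i \sqrt{3}}{378}$)
$\left(Z{\left(-8 \right)} - 25160\right) + 10727 = \left(\left(\frac{1}{198} \left(-8\right) - \frac{i \sqrt{3}}{378}\right) - 25160\right) + 10727 = \left(\left(- \frac{4}{99} - \frac{i \sqrt{3}}{378}\right) - 25160\right) + 10727 = \left(- \frac{2490844}{99} - \frac{i \sqrt{3}}{378}\right) + 10727 = - \frac{1428871}{99} - \frac{i \sqrt{3}}{378}$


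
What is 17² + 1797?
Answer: 2086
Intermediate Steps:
17² + 1797 = 289 + 1797 = 2086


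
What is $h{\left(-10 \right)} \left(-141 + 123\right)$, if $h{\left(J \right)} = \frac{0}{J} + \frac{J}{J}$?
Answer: $-18$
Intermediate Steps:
$h{\left(J \right)} = 1$ ($h{\left(J \right)} = 0 + 1 = 1$)
$h{\left(-10 \right)} \left(-141 + 123\right) = 1 \left(-141 + 123\right) = 1 \left(-18\right) = -18$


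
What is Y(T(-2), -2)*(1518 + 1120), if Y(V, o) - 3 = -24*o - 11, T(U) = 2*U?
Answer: 105520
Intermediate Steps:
Y(V, o) = -8 - 24*o (Y(V, o) = 3 + (-24*o - 11) = 3 + (-11 - 24*o) = -8 - 24*o)
Y(T(-2), -2)*(1518 + 1120) = (-8 - 24*(-2))*(1518 + 1120) = (-8 + 48)*2638 = 40*2638 = 105520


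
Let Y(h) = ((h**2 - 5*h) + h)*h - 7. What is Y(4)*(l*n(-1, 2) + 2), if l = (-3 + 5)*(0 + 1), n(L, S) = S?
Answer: -42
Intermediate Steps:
l = 2 (l = 2*1 = 2)
Y(h) = -7 + h*(h**2 - 4*h) (Y(h) = (h**2 - 4*h)*h - 7 = h*(h**2 - 4*h) - 7 = -7 + h*(h**2 - 4*h))
Y(4)*(l*n(-1, 2) + 2) = (-7 + 4**3 - 4*4**2)*(2*2 + 2) = (-7 + 64 - 4*16)*(4 + 2) = (-7 + 64 - 64)*6 = -7*6 = -42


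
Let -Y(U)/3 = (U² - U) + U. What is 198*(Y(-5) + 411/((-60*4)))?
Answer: -607563/40 ≈ -15189.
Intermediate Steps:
Y(U) = -3*U² (Y(U) = -3*((U² - U) + U) = -3*U²)
198*(Y(-5) + 411/((-60*4))) = 198*(-3*(-5)² + 411/((-60*4))) = 198*(-3*25 + 411/(-240)) = 198*(-75 + 411*(-1/240)) = 198*(-75 - 137/80) = 198*(-6137/80) = -607563/40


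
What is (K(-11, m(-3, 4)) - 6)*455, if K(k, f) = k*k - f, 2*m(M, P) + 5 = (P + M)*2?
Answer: 106015/2 ≈ 53008.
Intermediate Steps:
m(M, P) = -5/2 + M + P (m(M, P) = -5/2 + ((P + M)*2)/2 = -5/2 + ((M + P)*2)/2 = -5/2 + (2*M + 2*P)/2 = -5/2 + (M + P) = -5/2 + M + P)
K(k, f) = k² - f
(K(-11, m(-3, 4)) - 6)*455 = (((-11)² - (-5/2 - 3 + 4)) - 6)*455 = ((121 - 1*(-3/2)) - 6)*455 = ((121 + 3/2) - 6)*455 = (245/2 - 6)*455 = (233/2)*455 = 106015/2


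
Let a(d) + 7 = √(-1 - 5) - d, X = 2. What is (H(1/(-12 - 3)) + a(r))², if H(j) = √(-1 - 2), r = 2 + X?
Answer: (-11 + I*√3 + I*√6)² ≈ 103.51 - 91.994*I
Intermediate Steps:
r = 4 (r = 2 + 2 = 4)
H(j) = I*√3 (H(j) = √(-3) = I*√3)
a(d) = -7 - d + I*√6 (a(d) = -7 + (√(-1 - 5) - d) = -7 + (√(-6) - d) = -7 + (I*√6 - d) = -7 + (-d + I*√6) = -7 - d + I*√6)
(H(1/(-12 - 3)) + a(r))² = (I*√3 + (-7 - 1*4 + I*√6))² = (I*√3 + (-7 - 4 + I*√6))² = (I*√3 + (-11 + I*√6))² = (-11 + I*√3 + I*√6)²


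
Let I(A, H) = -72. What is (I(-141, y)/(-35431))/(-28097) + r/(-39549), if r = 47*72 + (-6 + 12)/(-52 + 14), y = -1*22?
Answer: -21334681553161/249351057542939 ≈ -0.085561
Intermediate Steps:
y = -22
r = 64293/19 (r = 3384 + 6/(-38) = 3384 + 6*(-1/38) = 3384 - 3/19 = 64293/19 ≈ 3383.8)
(I(-141, y)/(-35431))/(-28097) + r/(-39549) = -72/(-35431)/(-28097) + (64293/19)/(-39549) = -72*(-1/35431)*(-1/28097) + (64293/19)*(-1/39549) = (72/35431)*(-1/28097) - 21431/250477 = -72/995504807 - 21431/250477 = -21334681553161/249351057542939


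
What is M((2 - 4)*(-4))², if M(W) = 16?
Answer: 256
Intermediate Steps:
M((2 - 4)*(-4))² = 16² = 256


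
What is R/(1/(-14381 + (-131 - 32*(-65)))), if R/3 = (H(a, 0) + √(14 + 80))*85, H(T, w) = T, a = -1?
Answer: 3170160 - 3170160*√94 ≈ -2.7566e+7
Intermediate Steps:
R = -255 + 255*√94 (R = 3*((-1 + √(14 + 80))*85) = 3*((-1 + √94)*85) = 3*(-85 + 85*√94) = -255 + 255*√94 ≈ 2217.3)
R/(1/(-14381 + (-131 - 32*(-65)))) = (-255 + 255*√94)/(1/(-14381 + (-131 - 32*(-65)))) = (-255 + 255*√94)/(1/(-14381 + (-131 + 2080))) = (-255 + 255*√94)/(1/(-14381 + 1949)) = (-255 + 255*√94)/(1/(-12432)) = (-255 + 255*√94)/(-1/12432) = (-255 + 255*√94)*(-12432) = 3170160 - 3170160*√94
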